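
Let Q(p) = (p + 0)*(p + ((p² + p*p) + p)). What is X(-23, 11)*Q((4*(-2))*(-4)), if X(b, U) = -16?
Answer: -1081344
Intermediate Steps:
Q(p) = p*(2*p + 2*p²) (Q(p) = p*(p + ((p² + p²) + p)) = p*(p + (2*p² + p)) = p*(p + (p + 2*p²)) = p*(2*p + 2*p²))
X(-23, 11)*Q((4*(-2))*(-4)) = -32*((4*(-2))*(-4))²*(1 + (4*(-2))*(-4)) = -32*(-8*(-4))²*(1 - 8*(-4)) = -32*32²*(1 + 32) = -32*1024*33 = -16*67584 = -1081344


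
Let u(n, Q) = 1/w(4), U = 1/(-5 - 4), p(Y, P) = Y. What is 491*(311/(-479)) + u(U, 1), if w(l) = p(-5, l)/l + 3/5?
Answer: -1994693/6227 ≈ -320.33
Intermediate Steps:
w(l) = ⅗ - 5/l (w(l) = -5/l + 3/5 = -5/l + 3*(⅕) = -5/l + ⅗ = ⅗ - 5/l)
U = -⅑ (U = 1/(-9) = -⅑ ≈ -0.11111)
u(n, Q) = -20/13 (u(n, Q) = 1/(⅗ - 5/4) = 1/(-13/20) = -20/13)
491*(311/(-479)) + u(U, 1) = 491*(311/(-479)) - 20/13 = 491*(311*(-1/479)) - 20/13 = 491*(-311/479) - 20/13 = -152701/479 - 20/13 = -1994693/6227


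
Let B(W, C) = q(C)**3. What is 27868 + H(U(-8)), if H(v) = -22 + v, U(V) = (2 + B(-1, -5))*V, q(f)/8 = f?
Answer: 539830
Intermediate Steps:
q(f) = 8*f
B(W, C) = 512*C**3 (B(W, C) = (8*C)**3 = 512*C**3)
U(V) = -63998*V (U(V) = (2 + 512*(-5)**3)*V = (2 + 512*(-125))*V = (2 - 64000)*V = -63998*V)
27868 + H(U(-8)) = 27868 + (-22 - 63998*(-8)) = 27868 + (-22 + 511984) = 27868 + 511962 = 539830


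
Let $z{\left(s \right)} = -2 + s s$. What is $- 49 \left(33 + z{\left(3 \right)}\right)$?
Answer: $-1960$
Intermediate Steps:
$z{\left(s \right)} = -2 + s^{2}$
$- 49 \left(33 + z{\left(3 \right)}\right) = - 49 \left(33 - \left(2 - 3^{2}\right)\right) = - 49 \left(33 + \left(-2 + 9\right)\right) = - 49 \left(33 + 7\right) = \left(-49\right) 40 = -1960$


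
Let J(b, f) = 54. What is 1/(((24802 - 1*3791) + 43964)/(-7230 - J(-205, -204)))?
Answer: -7284/64975 ≈ -0.11210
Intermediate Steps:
1/(((24802 - 1*3791) + 43964)/(-7230 - J(-205, -204))) = 1/(((24802 - 1*3791) + 43964)/(-7230 - 1*54)) = 1/(((24802 - 3791) + 43964)/(-7230 - 54)) = 1/((21011 + 43964)/(-7284)) = 1/(64975*(-1/7284)) = 1/(-64975/7284) = -7284/64975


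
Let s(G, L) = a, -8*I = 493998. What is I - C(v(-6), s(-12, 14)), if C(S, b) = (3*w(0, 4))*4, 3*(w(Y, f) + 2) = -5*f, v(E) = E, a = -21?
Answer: -246583/4 ≈ -61646.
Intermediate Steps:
I = -246999/4 (I = -1/8*493998 = -246999/4 ≈ -61750.)
s(G, L) = -21
w(Y, f) = -2 - 5*f/3 (w(Y, f) = -2 + (-5*f)/3 = -2 - 5*f/3)
C(S, b) = -104 (C(S, b) = (3*(-2 - 5/3*4))*4 = (3*(-2 - 20/3))*4 = (3*(-26/3))*4 = -26*4 = -104)
I - C(v(-6), s(-12, 14)) = -246999/4 - 1*(-104) = -246999/4 + 104 = -246583/4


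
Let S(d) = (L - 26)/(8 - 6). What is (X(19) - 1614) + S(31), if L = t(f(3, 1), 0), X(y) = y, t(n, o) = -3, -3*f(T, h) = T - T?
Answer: -3219/2 ≈ -1609.5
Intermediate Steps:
f(T, h) = 0 (f(T, h) = -(T - T)/3 = -1/3*0 = 0)
L = -3
S(d) = -29/2 (S(d) = (-3 - 26)/(8 - 6) = -29/2)
(X(19) - 1614) + S(31) = (19 - 1614) - 29/2 = -1595 - 29/2 = -3219/2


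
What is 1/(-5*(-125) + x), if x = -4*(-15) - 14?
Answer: 1/671 ≈ 0.0014903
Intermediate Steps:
x = 46 (x = 60 - 14 = 46)
1/(-5*(-125) + x) = 1/(-5*(-125) + 46) = 1/(625 + 46) = 1/671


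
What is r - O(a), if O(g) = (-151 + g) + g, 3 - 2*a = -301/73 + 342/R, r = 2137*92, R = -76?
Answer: 28724533/146 ≈ 1.9674e+5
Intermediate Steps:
r = 196604
a = 1697/292 (a = 3/2 - (-301/73 + 342/(-76))/2 = 3/2 - (-301*1/73 + 342*(-1/76))/2 = 3/2 - (-301/73 - 9/2)/2 = 3/2 - ½*(-1259/146) = 3/2 + 1259/292 = 1697/292 ≈ 5.8116)
O(g) = -151 + 2*g
r - O(a) = 196604 - (-151 + 2*(1697/292)) = 196604 - (-151 + 1697/146) = 196604 - 1*(-20349/146) = 196604 + 20349/146 = 28724533/146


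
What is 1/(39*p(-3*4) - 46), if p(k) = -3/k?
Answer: -4/145 ≈ -0.027586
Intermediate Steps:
1/(39*p(-3*4) - 46) = 1/(39*(-3/((-3*4))) - 46) = 1/(39*(-3/(-12)) - 46) = 1/(39*(-3*(-1/12)) - 46) = 1/(39*(¼) - 46) = 1/(39/4 - 46) = 1/(-145/4) = -4/145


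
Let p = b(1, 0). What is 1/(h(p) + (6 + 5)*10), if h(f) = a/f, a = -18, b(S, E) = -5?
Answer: 5/568 ≈ 0.0088028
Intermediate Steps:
p = -5
h(f) = -18/f
1/(h(p) + (6 + 5)*10) = 1/(-18/(-5) + (6 + 5)*10) = 1/(-18*(-⅕) + 11*10) = 1/(18/5 + 110) = 1/(568/5) = 5/568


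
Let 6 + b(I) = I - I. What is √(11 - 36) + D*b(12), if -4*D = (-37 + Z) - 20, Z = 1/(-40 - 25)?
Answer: -5559/65 + 5*I ≈ -85.523 + 5.0*I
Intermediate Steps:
Z = -1/65 (Z = 1/(-65) = -1/65 ≈ -0.015385)
b(I) = -6 (b(I) = -6 + (I - I) = -6 + 0 = -6)
D = 1853/130 (D = -((-37 - 1/65) - 20)/4 = -(-2406/65 - 20)/4 = -¼*(-3706/65) = 1853/130 ≈ 14.254)
√(11 - 36) + D*b(12) = √(11 - 36) + (1853/130)*(-6) = √(-25) - 5559/65 = 5*I - 5559/65 = -5559/65 + 5*I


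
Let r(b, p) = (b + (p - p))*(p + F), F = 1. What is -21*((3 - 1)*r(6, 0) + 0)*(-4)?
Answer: 1008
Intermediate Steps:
r(b, p) = b*(1 + p) (r(b, p) = (b + (p - p))*(p + 1) = (b + 0)*(1 + p) = b*(1 + p))
-21*((3 - 1)*r(6, 0) + 0)*(-4) = -21*((3 - 1)*(6*(1 + 0)) + 0)*(-4) = -21*(2*(6*1) + 0)*(-4) = -21*(2*6 + 0)*(-4) = -21*(12 + 0)*(-4) = -21*12*(-4) = -252*(-4) = 1008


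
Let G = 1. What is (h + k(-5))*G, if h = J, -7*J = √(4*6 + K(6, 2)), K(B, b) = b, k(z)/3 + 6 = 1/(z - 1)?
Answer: -37/2 - √26/7 ≈ -19.228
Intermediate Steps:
k(z) = -18 + 3/(-1 + z) (k(z) = -18 + 3/(z - 1) = -18 + 3/(-1 + z))
J = -√26/7 (J = -√(4*6 + 2)/7 = -√(24 + 2)/7 = -√26/7 ≈ -0.72843)
h = -√26/7 ≈ -0.72843
(h + k(-5))*G = (-√26/7 + 3*(7 - 6*(-5))/(-1 - 5))*1 = (-√26/7 + 3*(7 + 30)/(-6))*1 = (-√26/7 + 3*(-⅙)*37)*1 = (-√26/7 - 37/2)*1 = (-37/2 - √26/7)*1 = -37/2 - √26/7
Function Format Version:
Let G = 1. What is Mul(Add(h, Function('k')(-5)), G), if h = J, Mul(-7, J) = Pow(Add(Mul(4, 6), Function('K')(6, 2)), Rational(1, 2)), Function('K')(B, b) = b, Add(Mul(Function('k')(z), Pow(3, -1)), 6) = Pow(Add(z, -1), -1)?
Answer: Add(Rational(-37, 2), Mul(Rational(-1, 7), Pow(26, Rational(1, 2)))) ≈ -19.228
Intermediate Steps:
Function('k')(z) = Add(-18, Mul(3, Pow(Add(-1, z), -1))) (Function('k')(z) = Add(-18, Mul(3, Pow(Add(z, -1), -1))) = Add(-18, Mul(3, Pow(Add(-1, z), -1))))
J = Mul(Rational(-1, 7), Pow(26, Rational(1, 2))) (J = Mul(Rational(-1, 7), Pow(Add(Mul(4, 6), 2), Rational(1, 2))) = Mul(Rational(-1, 7), Pow(Add(24, 2), Rational(1, 2))) = Mul(Rational(-1, 7), Pow(26, Rational(1, 2))) ≈ -0.72843)
h = Mul(Rational(-1, 7), Pow(26, Rational(1, 2))) ≈ -0.72843
Mul(Add(h, Function('k')(-5)), G) = Mul(Add(Mul(Rational(-1, 7), Pow(26, Rational(1, 2))), Mul(3, Pow(Add(-1, -5), -1), Add(7, Mul(-6, -5)))), 1) = Mul(Add(Mul(Rational(-1, 7), Pow(26, Rational(1, 2))), Mul(3, Pow(-6, -1), Add(7, 30))), 1) = Mul(Add(Mul(Rational(-1, 7), Pow(26, Rational(1, 2))), Mul(3, Rational(-1, 6), 37)), 1) = Mul(Add(Mul(Rational(-1, 7), Pow(26, Rational(1, 2))), Rational(-37, 2)), 1) = Mul(Add(Rational(-37, 2), Mul(Rational(-1, 7), Pow(26, Rational(1, 2)))), 1) = Add(Rational(-37, 2), Mul(Rational(-1, 7), Pow(26, Rational(1, 2))))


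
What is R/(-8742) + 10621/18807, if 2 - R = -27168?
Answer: -23229856/9133933 ≈ -2.5432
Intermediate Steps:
R = 27170 (R = 2 - 1*(-27168) = 2 + 27168 = 27170)
R/(-8742) + 10621/18807 = 27170/(-8742) + 10621/18807 = 27170*(-1/8742) + 10621*(1/18807) = -13585/4371 + 10621/18807 = -23229856/9133933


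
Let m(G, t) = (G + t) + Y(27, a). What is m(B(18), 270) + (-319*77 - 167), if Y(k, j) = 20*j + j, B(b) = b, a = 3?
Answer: -24379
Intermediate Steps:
Y(k, j) = 21*j
m(G, t) = 63 + G + t (m(G, t) = (G + t) + 21*3 = (G + t) + 63 = 63 + G + t)
m(B(18), 270) + (-319*77 - 167) = (63 + 18 + 270) + (-319*77 - 167) = 351 + (-24563 - 167) = 351 - 24730 = -24379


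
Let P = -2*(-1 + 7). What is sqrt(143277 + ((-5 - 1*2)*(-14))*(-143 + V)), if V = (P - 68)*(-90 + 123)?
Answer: I*sqrt(129457) ≈ 359.8*I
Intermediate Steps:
P = -12 (P = -2*6 = -12)
V = -2640 (V = (-12 - 68)*(-90 + 123) = -80*33 = -2640)
sqrt(143277 + ((-5 - 1*2)*(-14))*(-143 + V)) = sqrt(143277 + ((-5 - 1*2)*(-14))*(-143 - 2640)) = sqrt(143277 + ((-5 - 2)*(-14))*(-2783)) = sqrt(143277 - 7*(-14)*(-2783)) = sqrt(143277 + 98*(-2783)) = sqrt(143277 - 272734) = sqrt(-129457) = I*sqrt(129457)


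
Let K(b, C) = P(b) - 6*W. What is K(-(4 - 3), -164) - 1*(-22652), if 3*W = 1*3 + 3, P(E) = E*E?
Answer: 22641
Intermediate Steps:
P(E) = E²
W = 2 (W = (1*3 + 3)/3 = (3 + 3)/3 = (⅓)*6 = 2)
K(b, C) = -12 + b² (K(b, C) = b² - 6*2 = b² - 12 = -12 + b²)
K(-(4 - 3), -164) - 1*(-22652) = (-12 + (-(4 - 3))²) - 1*(-22652) = (-12 + (-1*1)²) + 22652 = (-12 + (-1)²) + 22652 = (-12 + 1) + 22652 = -11 + 22652 = 22641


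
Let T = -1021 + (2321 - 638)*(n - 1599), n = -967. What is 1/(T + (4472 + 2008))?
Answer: -1/4313119 ≈ -2.3185e-7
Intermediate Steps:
T = -4319599 (T = -1021 + (2321 - 638)*(-967 - 1599) = -1021 + 1683*(-2566) = -1021 - 4318578 = -4319599)
1/(T + (4472 + 2008)) = 1/(-4319599 + (4472 + 2008)) = 1/(-4319599 + 6480) = 1/(-4313119) = -1/4313119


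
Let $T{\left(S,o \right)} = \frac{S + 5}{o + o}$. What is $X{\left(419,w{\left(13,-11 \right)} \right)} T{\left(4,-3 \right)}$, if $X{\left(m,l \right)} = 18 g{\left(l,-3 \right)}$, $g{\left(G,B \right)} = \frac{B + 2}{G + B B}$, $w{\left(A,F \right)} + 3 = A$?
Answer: $\frac{27}{19} \approx 1.4211$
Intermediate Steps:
$w{\left(A,F \right)} = -3 + A$
$T{\left(S,o \right)} = \frac{5 + S}{2 o}$
$g{\left(G,B \right)} = \frac{2 + B}{G + B^{2}}$
$X{\left(m,l \right)} = - \frac{18}{9 + l}$ ($X{\left(m,l \right)} = 18 \frac{2 - 3}{l + \left(-3\right)^{2}} = 18 \frac{1}{l + 9} \left(-1\right) = 18 \frac{1}{9 + l} \left(-1\right) = 18 \left(- \frac{1}{9 + l}\right) = - \frac{18}{9 + l}$)
$X{\left(419,w{\left(13,-11 \right)} \right)} T{\left(4,-3 \right)} = - \frac{18}{9 + \left(-3 + 13\right)} \frac{5 + 4}{2 \left(-3\right)} = - \frac{18}{9 + 10} \cdot \frac{1}{2} \left(- \frac{1}{3}\right) 9 = - \frac{18}{19} \left(- \frac{3}{2}\right) = \left(-18\right) \frac{1}{19} \left(- \frac{3}{2}\right) = \left(- \frac{18}{19}\right) \left(- \frac{3}{2}\right) = \frac{27}{19}$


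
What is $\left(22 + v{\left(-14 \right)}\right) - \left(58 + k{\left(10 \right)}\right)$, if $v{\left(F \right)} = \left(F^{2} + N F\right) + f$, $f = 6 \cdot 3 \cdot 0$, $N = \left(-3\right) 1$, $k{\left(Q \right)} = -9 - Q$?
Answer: $221$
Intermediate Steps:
$N = -3$
$f = 0$ ($f = 18 \cdot 0 = 0$)
$v{\left(F \right)} = F^{2} - 3 F$ ($v{\left(F \right)} = \left(F^{2} - 3 F\right) + 0 = F^{2} - 3 F$)
$\left(22 + v{\left(-14 \right)}\right) - \left(58 + k{\left(10 \right)}\right) = \left(22 - 14 \left(-3 - 14\right)\right) - \left(49 - 10\right) = \left(22 - -238\right) - 39 = \left(22 + 238\right) - 39 = 260 + \left(-58 + 19\right) = 260 - 39 = 221$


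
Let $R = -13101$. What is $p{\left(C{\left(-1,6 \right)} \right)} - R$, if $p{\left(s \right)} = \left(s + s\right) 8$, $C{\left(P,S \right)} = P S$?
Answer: $13005$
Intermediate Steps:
$p{\left(s \right)} = 16 s$ ($p{\left(s \right)} = 2 s 8 = 16 s$)
$p{\left(C{\left(-1,6 \right)} \right)} - R = 16 \left(\left(-1\right) 6\right) - -13101 = 16 \left(-6\right) + 13101 = -96 + 13101 = 13005$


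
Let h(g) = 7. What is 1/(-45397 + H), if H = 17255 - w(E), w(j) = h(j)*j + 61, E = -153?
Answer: -1/27132 ≈ -3.6857e-5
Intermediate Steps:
w(j) = 61 + 7*j (w(j) = 7*j + 61 = 61 + 7*j)
H = 18265 (H = 17255 - (61 + 7*(-153)) = 17255 - (61 - 1071) = 17255 - 1*(-1010) = 17255 + 1010 = 18265)
1/(-45397 + H) = 1/(-45397 + 18265) = 1/(-27132) = -1/27132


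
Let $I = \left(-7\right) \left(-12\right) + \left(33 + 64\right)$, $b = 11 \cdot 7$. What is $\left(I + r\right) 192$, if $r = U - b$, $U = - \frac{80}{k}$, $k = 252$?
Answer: $\frac{418048}{21} \approx 19907.0$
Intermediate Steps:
$U = - \frac{20}{63}$ ($U = - \frac{80}{252} = \left(-80\right) \frac{1}{252} = - \frac{20}{63} \approx -0.31746$)
$b = 77$
$I = 181$ ($I = 84 + 97 = 181$)
$r = - \frac{4871}{63}$ ($r = - \frac{20}{63} - 77 = - \frac{4871}{63} \approx -77.318$)
$\left(I + r\right) 192 = \left(181 - \frac{4871}{63}\right) 192 = \frac{6532}{63} \cdot 192 = \frac{418048}{21}$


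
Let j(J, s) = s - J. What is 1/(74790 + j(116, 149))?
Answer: 1/74823 ≈ 1.3365e-5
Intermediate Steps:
1/(74790 + j(116, 149)) = 1/(74790 + (149 - 1*116)) = 1/(74790 + (149 - 116)) = 1/(74790 + 33) = 1/74823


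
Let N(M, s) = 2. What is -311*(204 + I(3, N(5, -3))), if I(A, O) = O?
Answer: -64066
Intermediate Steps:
-311*(204 + I(3, N(5, -3))) = -311*(204 + 2) = -311*206 = -64066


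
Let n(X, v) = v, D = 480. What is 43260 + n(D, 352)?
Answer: 43612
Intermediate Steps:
43260 + n(D, 352) = 43260 + 352 = 43612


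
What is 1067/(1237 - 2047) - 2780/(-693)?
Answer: 168041/62370 ≈ 2.6943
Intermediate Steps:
1067/(1237 - 2047) - 2780/(-693) = 1067/(-810) - 2780*(-1/693) = 1067*(-1/810) + 2780/693 = -1067/810 + 2780/693 = 168041/62370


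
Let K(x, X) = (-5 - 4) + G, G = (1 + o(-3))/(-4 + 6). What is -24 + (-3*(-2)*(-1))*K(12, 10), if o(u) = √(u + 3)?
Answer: 27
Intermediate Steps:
o(u) = √(3 + u)
G = ½ (G = (1 + √(3 - 3))/(-4 + 6) = (1 + √0)/2 = (1 + 0)*(½) = 1*(½) = ½ ≈ 0.50000)
K(x, X) = -17/2 (K(x, X) = (-5 - 4) + ½ = -9 + ½ = -17/2)
-24 + (-3*(-2)*(-1))*K(12, 10) = -24 + (-3*(-2)*(-1))*(-17/2) = -24 + (6*(-1))*(-17/2) = -24 - 6*(-17/2) = -24 + 51 = 27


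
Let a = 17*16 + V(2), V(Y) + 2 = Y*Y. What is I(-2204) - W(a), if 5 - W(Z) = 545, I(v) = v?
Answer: -1664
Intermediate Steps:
V(Y) = -2 + Y² (V(Y) = -2 + Y*Y = -2 + Y²)
a = 274 (a = 17*16 + (-2 + 2²) = 272 + (-2 + 4) = 272 + 2 = 274)
W(Z) = -540 (W(Z) = 5 - 1*545 = 5 - 545 = -540)
I(-2204) - W(a) = -2204 - 1*(-540) = -2204 + 540 = -1664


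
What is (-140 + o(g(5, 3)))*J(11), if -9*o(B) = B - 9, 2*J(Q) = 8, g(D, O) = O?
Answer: -1672/3 ≈ -557.33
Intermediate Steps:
J(Q) = 4 (J(Q) = (1/2)*8 = 4)
o(B) = 1 - B/9 (o(B) = -(B - 9)/9 = -(-9 + B)/9 = 1 - B/9)
(-140 + o(g(5, 3)))*J(11) = (-140 + (1 - 1/9*3))*4 = (-140 + (1 - 1/3))*4 = (-140 + 2/3)*4 = -418/3*4 = -1672/3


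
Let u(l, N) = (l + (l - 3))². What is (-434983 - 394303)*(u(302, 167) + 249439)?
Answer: -506395203040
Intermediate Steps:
u(l, N) = (-3 + 2*l)² (u(l, N) = (l + (-3 + l))² = (-3 + 2*l)²)
(-434983 - 394303)*(u(302, 167) + 249439) = (-434983 - 394303)*((-3 + 2*302)² + 249439) = -829286*((-3 + 604)² + 249439) = -829286*(601² + 249439) = -829286*(361201 + 249439) = -829286*610640 = -506395203040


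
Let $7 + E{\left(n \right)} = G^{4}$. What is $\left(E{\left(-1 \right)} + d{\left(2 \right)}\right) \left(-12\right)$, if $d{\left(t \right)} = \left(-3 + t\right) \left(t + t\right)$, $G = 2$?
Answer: $-60$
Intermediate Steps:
$E{\left(n \right)} = 9$ ($E{\left(n \right)} = -7 + 2^{4} = -7 + 16 = 9$)
$d{\left(t \right)} = 2 t \left(-3 + t\right)$ ($d{\left(t \right)} = \left(-3 + t\right) 2 t = 2 t \left(-3 + t\right)$)
$\left(E{\left(-1 \right)} + d{\left(2 \right)}\right) \left(-12\right) = \left(9 + 2 \cdot 2 \left(-3 + 2\right)\right) \left(-12\right) = \left(9 + 2 \cdot 2 \left(-1\right)\right) \left(-12\right) = \left(9 - 4\right) \left(-12\right) = 5 \left(-12\right) = -60$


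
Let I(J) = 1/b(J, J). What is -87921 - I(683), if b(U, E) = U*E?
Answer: -41014179370/466489 ≈ -87921.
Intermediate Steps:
b(U, E) = E*U
I(J) = J⁻² (I(J) = 1/(J*J) = 1/(J²) = J⁻²)
-87921 - I(683) = -87921 - 1/683² = -87921 - 1*1/466489 = -87921 - 1/466489 = -41014179370/466489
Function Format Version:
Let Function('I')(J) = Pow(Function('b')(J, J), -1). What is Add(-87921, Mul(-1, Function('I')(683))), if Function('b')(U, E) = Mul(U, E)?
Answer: Rational(-41014179370, 466489) ≈ -87921.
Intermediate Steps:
Function('b')(U, E) = Mul(E, U)
Function('I')(J) = Pow(J, -2) (Function('I')(J) = Pow(Mul(J, J), -1) = Pow(Pow(J, 2), -1) = Pow(J, -2))
Add(-87921, Mul(-1, Function('I')(683))) = Add(-87921, Mul(-1, Pow(683, -2))) = Add(-87921, Mul(-1, Rational(1, 466489))) = Add(-87921, Rational(-1, 466489)) = Rational(-41014179370, 466489)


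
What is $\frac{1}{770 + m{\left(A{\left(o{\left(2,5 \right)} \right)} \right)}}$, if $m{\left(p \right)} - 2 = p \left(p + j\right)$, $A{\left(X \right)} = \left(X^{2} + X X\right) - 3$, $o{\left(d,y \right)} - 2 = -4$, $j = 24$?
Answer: $\frac{1}{917} \approx 0.0010905$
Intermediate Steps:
$o{\left(d,y \right)} = -2$ ($o{\left(d,y \right)} = 2 - 4 = -2$)
$A{\left(X \right)} = -3 + 2 X^{2}$ ($A{\left(X \right)} = \left(X^{2} + X^{2}\right) - 3 = 2 X^{2} - 3 = -3 + 2 X^{2}$)
$m{\left(p \right)} = 2 + p \left(24 + p\right)$ ($m{\left(p \right)} = 2 + p \left(p + 24\right) = 2 + p \left(24 + p\right)$)
$\frac{1}{770 + m{\left(A{\left(o{\left(2,5 \right)} \right)} \right)}} = \frac{1}{770 + \left(2 + \left(-3 + 2 \left(-2\right)^{2}\right)^{2} + 24 \left(-3 + 2 \left(-2\right)^{2}\right)\right)} = \frac{1}{770 + \left(2 + \left(-3 + 2 \cdot 4\right)^{2} + 24 \left(-3 + 2 \cdot 4\right)\right)} = \frac{1}{770 + \left(2 + \left(-3 + 8\right)^{2} + 24 \left(-3 + 8\right)\right)} = \frac{1}{770 + \left(2 + 5^{2} + 24 \cdot 5\right)} = \frac{1}{770 + \left(2 + 25 + 120\right)} = \frac{1}{770 + 147} = \frac{1}{917}$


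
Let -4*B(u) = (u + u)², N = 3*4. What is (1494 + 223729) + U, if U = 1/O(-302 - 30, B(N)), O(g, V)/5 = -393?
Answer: 442563194/1965 ≈ 2.2522e+5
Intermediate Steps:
N = 12
B(u) = -u² (B(u) = -(u + u)²/4 = -4*u²/4 = -u²)
O(g, V) = -1965 (O(g, V) = 5*(-393) = -1965)
U = -1/1965 (U = 1/(-1965) = -1/1965 ≈ -0.00050891)
(1494 + 223729) + U = (1494 + 223729) - 1/1965 = 225223 - 1/1965 = 442563194/1965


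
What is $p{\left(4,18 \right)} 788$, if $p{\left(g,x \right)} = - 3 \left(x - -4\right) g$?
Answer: $-208032$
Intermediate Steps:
$p{\left(g,x \right)} = g \left(-12 - 3 x\right)$ ($p{\left(g,x \right)} = - 3 \left(x + 4\right) g = - 3 \left(4 + x\right) g = \left(-12 - 3 x\right) g = g \left(-12 - 3 x\right)$)
$p{\left(4,18 \right)} 788 = \left(-3\right) 4 \left(4 + 18\right) 788 = \left(-3\right) 4 \cdot 22 \cdot 788 = \left(-264\right) 788 = -208032$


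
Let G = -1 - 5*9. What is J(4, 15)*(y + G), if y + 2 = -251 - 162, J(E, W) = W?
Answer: -6915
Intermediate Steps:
y = -415 (y = -2 + (-251 - 162) = -2 - 413 = -415)
G = -46 (G = -1 - 45 = -46)
J(4, 15)*(y + G) = 15*(-415 - 46) = 15*(-461) = -6915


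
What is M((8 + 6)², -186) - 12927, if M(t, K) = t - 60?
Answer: -12791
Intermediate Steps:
M(t, K) = -60 + t
M((8 + 6)², -186) - 12927 = (-60 + (8 + 6)²) - 12927 = (-60 + 14²) - 12927 = (-60 + 196) - 12927 = 136 - 12927 = -12791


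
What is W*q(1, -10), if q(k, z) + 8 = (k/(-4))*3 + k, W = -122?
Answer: 1891/2 ≈ 945.50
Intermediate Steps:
q(k, z) = -8 + k/4 (q(k, z) = -8 + ((k/(-4))*3 + k) = -8 + ((k*(-¼))*3 + k) = -8 + (-k/4*3 + k) = -8 + (-3*k/4 + k) = -8 + k/4)
W*q(1, -10) = -122*(-8 + (¼)*1) = -122*(-8 + ¼) = -122*(-31/4) = 1891/2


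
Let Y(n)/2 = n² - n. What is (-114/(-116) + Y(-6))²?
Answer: 24295041/3364 ≈ 7222.1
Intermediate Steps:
Y(n) = -2*n + 2*n² (Y(n) = 2*(n² - n) = -2*n + 2*n²)
(-114/(-116) + Y(-6))² = (-114/(-116) + 2*(-6)*(-1 - 6))² = (-114*(-1/116) + 2*(-6)*(-7))² = (57/58 + 84)² = (4929/58)² = 24295041/3364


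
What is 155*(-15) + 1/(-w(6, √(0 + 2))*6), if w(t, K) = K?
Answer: -2325 - √2/12 ≈ -2325.1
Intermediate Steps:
155*(-15) + 1/(-w(6, √(0 + 2))*6) = 155*(-15) + 1/(-√(0 + 2)*6) = -2325 + 1/(-√2*6) = -2325 + 1/(-6*√2) = -2325 - √2/12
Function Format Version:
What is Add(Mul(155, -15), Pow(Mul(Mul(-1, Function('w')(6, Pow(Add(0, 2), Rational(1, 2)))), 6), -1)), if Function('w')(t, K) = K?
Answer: Add(-2325, Mul(Rational(-1, 12), Pow(2, Rational(1, 2)))) ≈ -2325.1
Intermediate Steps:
Add(Mul(155, -15), Pow(Mul(Mul(-1, Function('w')(6, Pow(Add(0, 2), Rational(1, 2)))), 6), -1)) = Add(Mul(155, -15), Pow(Mul(Mul(-1, Pow(Add(0, 2), Rational(1, 2))), 6), -1)) = Add(-2325, Pow(Mul(Mul(-1, Pow(2, Rational(1, 2))), 6), -1)) = Add(-2325, Pow(Mul(-6, Pow(2, Rational(1, 2))), -1)) = Add(-2325, Mul(Rational(-1, 12), Pow(2, Rational(1, 2))))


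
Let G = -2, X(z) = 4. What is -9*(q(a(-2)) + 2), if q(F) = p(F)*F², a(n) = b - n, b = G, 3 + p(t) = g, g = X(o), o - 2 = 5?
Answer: -18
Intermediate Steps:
o = 7 (o = 2 + 5 = 7)
g = 4
p(t) = 1 (p(t) = -3 + 4 = 1)
b = -2
a(n) = -2 - n
q(F) = F² (q(F) = 1*F² = F²)
-9*(q(a(-2)) + 2) = -9*((-2 - 1*(-2))² + 2) = -9*((-2 + 2)² + 2) = -9*(0² + 2) = -9*(0 + 2) = -9*2 = -18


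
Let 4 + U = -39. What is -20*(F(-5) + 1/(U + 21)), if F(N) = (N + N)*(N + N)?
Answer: -21990/11 ≈ -1999.1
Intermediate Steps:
U = -43 (U = -4 - 39 = -43)
F(N) = 4*N² (F(N) = (2*N)*(2*N) = 4*N²)
-20*(F(-5) + 1/(U + 21)) = -20*(4*(-5)² + 1/(-43 + 21)) = -20*(4*25 + 1/(-22)) = -20*(100 - 1/22) = -20*2199/22 = -21990/11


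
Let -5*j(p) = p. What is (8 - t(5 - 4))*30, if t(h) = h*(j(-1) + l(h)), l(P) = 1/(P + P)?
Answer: 219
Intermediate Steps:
l(P) = 1/(2*P)
j(p) = -p/5
t(h) = h*(⅕ + 1/(2*h)) (t(h) = h*(-⅕*(-1) + 1/(2*h)) = h*(⅕ + 1/(2*h)))
(8 - t(5 - 4))*30 = (8 - (½ + (5 - 4)/5))*30 = (8 - (½ + (⅕)*1))*30 = (8 - (½ + ⅕))*30 = (8 - 1*7/10)*30 = (8 - 7/10)*30 = (73/10)*30 = 219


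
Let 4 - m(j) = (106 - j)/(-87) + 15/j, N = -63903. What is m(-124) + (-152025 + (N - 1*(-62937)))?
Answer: -1650393931/10788 ≈ -1.5298e+5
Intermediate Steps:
m(j) = 454/87 - 15/j - j/87 (m(j) = 4 - ((106 - j)/(-87) + 15/j) = 4 - ((106 - j)*(-1/87) + 15/j) = 4 - ((-106/87 + j/87) + 15/j) = 4 - (-106/87 + 15/j + j/87) = 4 + (106/87 - 15/j - j/87) = 454/87 - 15/j - j/87)
m(-124) + (-152025 + (N - 1*(-62937))) = (454/87 - 15/(-124) - 1/87*(-124)) + (-152025 + (-63903 - 1*(-62937))) = (454/87 - 15*(-1/124) + 124/87) + (-152025 + (-63903 + 62937)) = (454/87 + 15/124 + 124/87) + (-152025 - 966) = 72977/10788 - 152991 = -1650393931/10788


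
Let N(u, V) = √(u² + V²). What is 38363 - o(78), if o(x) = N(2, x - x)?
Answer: 38361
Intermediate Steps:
N(u, V) = √(V² + u²)
o(x) = 2 (o(x) = √((x - x)² + 2²) = √(0² + 4) = √(0 + 4) = √4 = 2)
38363 - o(78) = 38363 - 1*2 = 38363 - 2 = 38361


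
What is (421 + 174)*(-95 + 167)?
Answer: 42840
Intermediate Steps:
(421 + 174)*(-95 + 167) = 595*72 = 42840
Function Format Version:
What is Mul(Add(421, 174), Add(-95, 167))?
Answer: 42840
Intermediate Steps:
Mul(Add(421, 174), Add(-95, 167)) = Mul(595, 72) = 42840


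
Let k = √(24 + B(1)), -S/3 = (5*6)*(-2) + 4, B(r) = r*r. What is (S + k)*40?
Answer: 6920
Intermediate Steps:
B(r) = r²
S = 168 (S = -3*((5*6)*(-2) + 4) = -3*(30*(-2) + 4) = -3*(-60 + 4) = -3*(-56) = 168)
k = 5 (k = √(24 + 1²) = √(24 + 1) = √25 = 5)
(S + k)*40 = (168 + 5)*40 = 173*40 = 6920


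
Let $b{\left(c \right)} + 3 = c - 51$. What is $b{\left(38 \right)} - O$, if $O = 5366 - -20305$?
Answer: $-25687$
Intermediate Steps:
$b{\left(c \right)} = -54 + c$ ($b{\left(c \right)} = -3 + \left(c - 51\right) = -3 + \left(-51 + c\right) = -54 + c$)
$O = 25671$ ($O = 5366 + 20305 = 25671$)
$b{\left(38 \right)} - O = \left(-54 + 38\right) - 25671 = -16 - 25671 = -25687$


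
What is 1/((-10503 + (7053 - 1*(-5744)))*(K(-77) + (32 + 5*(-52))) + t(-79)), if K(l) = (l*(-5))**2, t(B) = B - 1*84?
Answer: 1/339504955 ≈ 2.9455e-9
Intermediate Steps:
t(B) = -84 + B (t(B) = B - 84 = -84 + B)
K(l) = 25*l**2 (K(l) = (-5*l)**2 = 25*l**2)
1/((-10503 + (7053 - 1*(-5744)))*(K(-77) + (32 + 5*(-52))) + t(-79)) = 1/((-10503 + (7053 - 1*(-5744)))*(25*(-77)**2 + (32 + 5*(-52))) + (-84 - 79)) = 1/((-10503 + (7053 + 5744))*(25*5929 + (32 - 260)) - 163) = 1/((-10503 + 12797)*(148225 - 228) - 163) = 1/(2294*147997 - 163) = 1/(339505118 - 163) = 1/339504955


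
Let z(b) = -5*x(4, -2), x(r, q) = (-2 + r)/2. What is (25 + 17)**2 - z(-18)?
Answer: 1769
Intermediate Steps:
x(r, q) = -1 + r/2 (x(r, q) = (-2 + r)*(1/2) = -1 + r/2)
z(b) = -5 (z(b) = -5*(-1 + (1/2)*4) = -5*(-1 + 2) = -5*1 = -5)
(25 + 17)**2 - z(-18) = (25 + 17)**2 - 1*(-5) = 42**2 + 5 = 1764 + 5 = 1769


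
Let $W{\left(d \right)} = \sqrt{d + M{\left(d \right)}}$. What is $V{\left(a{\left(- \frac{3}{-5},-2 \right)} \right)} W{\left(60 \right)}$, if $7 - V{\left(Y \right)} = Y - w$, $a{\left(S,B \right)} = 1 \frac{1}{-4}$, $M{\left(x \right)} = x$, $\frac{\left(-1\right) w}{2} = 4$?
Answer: $- \frac{3 \sqrt{30}}{2} \approx -8.2158$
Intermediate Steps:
$w = -8$ ($w = \left(-2\right) 4 = -8$)
$a{\left(S,B \right)} = - \frac{1}{4}$ ($a{\left(S,B \right)} = 1 \left(- \frac{1}{4}\right) = - \frac{1}{4}$)
$V{\left(Y \right)} = -1 - Y$ ($V{\left(Y \right)} = 7 - \left(Y - -8\right) = 7 - \left(Y + 8\right) = 7 - \left(8 + Y\right) = -1 - Y$)
$W{\left(d \right)} = \sqrt{2} \sqrt{d}$ ($W{\left(d \right)} = \sqrt{d + d} = \sqrt{2 d} = \sqrt{2} \sqrt{d}$)
$V{\left(a{\left(- \frac{3}{-5},-2 \right)} \right)} W{\left(60 \right)} = \left(-1 - - \frac{1}{4}\right) \sqrt{2} \sqrt{60} = \left(-1 + \frac{1}{4}\right) \sqrt{2} \cdot 2 \sqrt{15} = - \frac{3 \cdot 2 \sqrt{30}}{4} = - \frac{3 \sqrt{30}}{2}$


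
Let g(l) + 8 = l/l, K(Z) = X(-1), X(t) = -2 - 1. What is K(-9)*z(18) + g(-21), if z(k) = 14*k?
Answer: -763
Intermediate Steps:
X(t) = -3
K(Z) = -3
g(l) = -7 (g(l) = -8 + l/l = -8 + 1 = -7)
K(-9)*z(18) + g(-21) = -42*18 - 7 = -3*252 - 7 = -756 - 7 = -763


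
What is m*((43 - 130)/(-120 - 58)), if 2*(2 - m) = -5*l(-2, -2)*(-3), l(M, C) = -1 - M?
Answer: -957/356 ≈ -2.6882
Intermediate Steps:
m = -11/2 (m = 2 - (-5*(-1 - 1*(-2)))*(-3)/2 = 2 - (-5*(-1 + 2))*(-3)/2 = 2 - (-5*1)*(-3)/2 = 2 - (-5)*(-3)/2 = 2 - ½*15 = 2 - 15/2 = -11/2 ≈ -5.5000)
m*((43 - 130)/(-120 - 58)) = -11*(43 - 130)/(2*(-120 - 58)) = -(-957)/(2*(-178)) = -(-957)*(-1)/(2*178) = -11/2*87/178 = -957/356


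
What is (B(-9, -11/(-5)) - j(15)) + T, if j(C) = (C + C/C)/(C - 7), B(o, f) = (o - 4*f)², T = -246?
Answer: 1721/25 ≈ 68.840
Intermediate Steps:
j(C) = (1 + C)/(-7 + C) (j(C) = (C + 1)/(-7 + C) = (1 + C)/(-7 + C))
(B(-9, -11/(-5)) - j(15)) + T = ((-1*(-9) + 4*(-11/(-5)))² - (1 + 15)/(-7 + 15)) - 246 = ((9 + 4*(-11*(-⅕)))² - 16/8) - 246 = ((9 + 4*(11/5))² - 16/8) - 246 = ((9 + 44/5)² - 1*2) - 246 = ((89/5)² - 2) - 246 = (7921/25 - 2) - 246 = 7871/25 - 246 = 1721/25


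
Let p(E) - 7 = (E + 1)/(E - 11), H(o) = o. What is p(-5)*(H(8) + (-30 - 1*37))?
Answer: -1711/4 ≈ -427.75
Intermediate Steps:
p(E) = 7 + (1 + E)/(-11 + E) (p(E) = 7 + (E + 1)/(E - 11) = 7 + (1 + E)/(-11 + E))
p(-5)*(H(8) + (-30 - 1*37)) = (4*(-19 + 2*(-5))/(-11 - 5))*(8 + (-30 - 1*37)) = (4*(-19 - 10)/(-16))*(8 + (-30 - 37)) = (4*(-1/16)*(-29))*(8 - 67) = (29/4)*(-59) = -1711/4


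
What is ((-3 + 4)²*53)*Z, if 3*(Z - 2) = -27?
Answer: -371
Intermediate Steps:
Z = -7 (Z = 2 + (⅓)*(-27) = 2 - 9 = -7)
((-3 + 4)²*53)*Z = ((-3 + 4)²*53)*(-7) = (1²*53)*(-7) = (1*53)*(-7) = 53*(-7) = -371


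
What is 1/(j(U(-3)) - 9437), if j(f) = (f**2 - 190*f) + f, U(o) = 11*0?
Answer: -1/9437 ≈ -0.00010597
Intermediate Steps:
U(o) = 0
j(f) = f**2 - 189*f
1/(j(U(-3)) - 9437) = 1/(0*(-189 + 0) - 9437) = 1/(0*(-189) - 9437) = 1/(0 - 9437) = 1/(-9437) = -1/9437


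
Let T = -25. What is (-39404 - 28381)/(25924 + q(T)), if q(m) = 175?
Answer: -67785/26099 ≈ -2.5972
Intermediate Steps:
(-39404 - 28381)/(25924 + q(T)) = (-39404 - 28381)/(25924 + 175) = -67785/26099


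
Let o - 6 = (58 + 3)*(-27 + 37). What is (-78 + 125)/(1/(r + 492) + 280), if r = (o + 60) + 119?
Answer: 60489/360361 ≈ 0.16786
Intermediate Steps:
o = 616 (o = 6 + (58 + 3)*(-27 + 37) = 6 + 61*10 = 6 + 610 = 616)
r = 795 (r = (616 + 60) + 119 = 676 + 119 = 795)
(-78 + 125)/(1/(r + 492) + 280) = (-78 + 125)/(1/(795 + 492) + 280) = 47/(1/1287 + 280) = 47/(360361/1287) = 47*(1287/360361) = 60489/360361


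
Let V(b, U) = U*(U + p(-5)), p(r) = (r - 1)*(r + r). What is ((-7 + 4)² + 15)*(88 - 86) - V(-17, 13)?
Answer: -901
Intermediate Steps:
p(r) = 2*r*(-1 + r) (p(r) = (-1 + r)*(2*r) = 2*r*(-1 + r))
V(b, U) = U*(60 + U) (V(b, U) = U*(U + 2*(-5)*(-1 - 5)) = U*(U + 2*(-5)*(-6)) = U*(U + 60) = U*(60 + U))
((-7 + 4)² + 15)*(88 - 86) - V(-17, 13) = ((-7 + 4)² + 15)*(88 - 86) - 13*(60 + 13) = ((-3)² + 15)*2 - 13*73 = (9 + 15)*2 - 1*949 = 24*2 - 949 = 48 - 949 = -901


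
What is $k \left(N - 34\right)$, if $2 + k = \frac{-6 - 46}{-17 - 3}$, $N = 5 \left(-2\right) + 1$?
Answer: $- \frac{129}{5} \approx -25.8$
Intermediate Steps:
$N = -9$ ($N = -10 + 1 = -9$)
$k = \frac{3}{5}$ ($k = -2 + \frac{-6 - 46}{-17 - 3} = -2 - \frac{52}{-20} = -2 - - \frac{13}{5} = -2 + \frac{13}{5} = \frac{3}{5} \approx 0.6$)
$k \left(N - 34\right) = \frac{3 \left(-9 - 34\right)}{5} = \frac{3}{5} \left(-43\right) = - \frac{129}{5}$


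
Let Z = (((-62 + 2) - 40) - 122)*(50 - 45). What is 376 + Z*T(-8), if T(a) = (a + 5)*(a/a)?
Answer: 3706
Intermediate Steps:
T(a) = 5 + a (T(a) = (5 + a)*1 = 5 + a)
Z = -1110 (Z = ((-60 - 40) - 122)*5 = (-100 - 122)*5 = -222*5 = -1110)
376 + Z*T(-8) = 376 - 1110*(5 - 8) = 376 - 1110*(-3) = 376 + 3330 = 3706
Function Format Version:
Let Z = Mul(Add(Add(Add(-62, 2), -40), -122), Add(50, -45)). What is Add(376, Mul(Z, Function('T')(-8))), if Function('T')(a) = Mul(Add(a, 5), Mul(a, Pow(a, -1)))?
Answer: 3706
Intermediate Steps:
Function('T')(a) = Add(5, a) (Function('T')(a) = Mul(Add(5, a), 1) = Add(5, a))
Z = -1110 (Z = Mul(Add(Add(-60, -40), -122), 5) = Mul(Add(-100, -122), 5) = Mul(-222, 5) = -1110)
Add(376, Mul(Z, Function('T')(-8))) = Add(376, Mul(-1110, Add(5, -8))) = Add(376, Mul(-1110, -3)) = Add(376, 3330) = 3706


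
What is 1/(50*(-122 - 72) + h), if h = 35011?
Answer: 1/25311 ≈ 3.9509e-5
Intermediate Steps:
1/(50*(-122 - 72) + h) = 1/(50*(-122 - 72) + 35011) = 1/(50*(-194) + 35011) = 1/(-9700 + 35011) = 1/25311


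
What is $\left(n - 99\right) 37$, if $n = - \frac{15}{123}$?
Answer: $- \frac{150368}{41} \approx -3667.5$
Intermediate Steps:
$n = - \frac{5}{41}$ ($n = \left(-15\right) \frac{1}{123} = - \frac{5}{41} \approx -0.12195$)
$\left(n - 99\right) 37 = \left(- \frac{5}{41} - 99\right) 37 = \left(- \frac{4064}{41}\right) 37 = - \frac{150368}{41}$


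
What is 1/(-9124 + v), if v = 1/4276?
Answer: -4276/39014223 ≈ -0.00010960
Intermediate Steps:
v = 1/4276 ≈ 0.00023386
1/(-9124 + v) = 1/(-9124 + 1/4276) = 1/(-39014223/4276) = -4276/39014223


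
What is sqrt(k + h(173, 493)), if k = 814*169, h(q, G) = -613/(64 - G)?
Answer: sqrt(25318047183)/429 ≈ 370.90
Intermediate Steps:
k = 137566
sqrt(k + h(173, 493)) = sqrt(137566 + 613/(-64 + 493)) = sqrt(137566 + 613/429) = sqrt(59016427/429) = sqrt(25318047183)/429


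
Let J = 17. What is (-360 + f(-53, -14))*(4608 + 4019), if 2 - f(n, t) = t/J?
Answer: -52383144/17 ≈ -3.0814e+6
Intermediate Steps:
f(n, t) = 2 - t/17
(-360 + f(-53, -14))*(4608 + 4019) = (-360 + (2 - 1/17*(-14)))*(4608 + 4019) = (-360 + (2 + 14/17))*8627 = (-360 + 48/17)*8627 = -6072/17*8627 = -52383144/17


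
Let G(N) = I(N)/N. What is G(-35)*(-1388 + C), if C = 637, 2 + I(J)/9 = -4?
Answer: -40554/35 ≈ -1158.7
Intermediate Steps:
I(J) = -54 (I(J) = -18 + 9*(-4) = -18 - 36 = -54)
G(N) = -54/N
G(-35)*(-1388 + C) = (-54/(-35))*(-1388 + 637) = -54*(-1/35)*(-751) = (54/35)*(-751) = -40554/35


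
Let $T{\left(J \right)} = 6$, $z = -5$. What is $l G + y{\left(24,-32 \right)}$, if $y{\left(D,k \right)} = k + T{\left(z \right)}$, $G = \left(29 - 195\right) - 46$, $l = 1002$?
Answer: $-212450$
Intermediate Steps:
$G = -212$ ($G = -166 - 46 = -212$)
$y{\left(D,k \right)} = 6 + k$ ($y{\left(D,k \right)} = k + 6 = 6 + k$)
$l G + y{\left(24,-32 \right)} = 1002 \left(-212\right) + \left(6 - 32\right) = -212424 - 26 = -212450$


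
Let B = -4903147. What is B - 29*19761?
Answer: -5476216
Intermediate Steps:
B - 29*19761 = -4903147 - 29*19761 = -4903147 - 1*573069 = -4903147 - 573069 = -5476216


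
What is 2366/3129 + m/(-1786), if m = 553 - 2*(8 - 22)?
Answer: 343961/798342 ≈ 0.43084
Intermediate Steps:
m = 581 (m = 553 - 2*(-14) = 553 + 28 = 581)
2366/3129 + m/(-1786) = 2366/3129 + 581/(-1786) = 2366*(1/3129) + 581*(-1/1786) = 338/447 - 581/1786 = 343961/798342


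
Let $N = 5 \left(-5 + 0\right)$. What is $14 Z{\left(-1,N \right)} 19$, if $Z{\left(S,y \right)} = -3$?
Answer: $-798$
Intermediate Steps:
$N = -25$ ($N = 5 \left(-5\right) = -25$)
$14 Z{\left(-1,N \right)} 19 = 14 \left(-3\right) 19 = \left(-42\right) 19 = -798$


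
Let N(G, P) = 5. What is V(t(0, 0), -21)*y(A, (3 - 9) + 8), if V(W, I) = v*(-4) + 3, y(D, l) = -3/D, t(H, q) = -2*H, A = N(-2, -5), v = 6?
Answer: 63/5 ≈ 12.600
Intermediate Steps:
A = 5
V(W, I) = -21 (V(W, I) = 6*(-4) + 3 = -24 + 3 = -21)
V(t(0, 0), -21)*y(A, (3 - 9) + 8) = -(-63)/5 = -21*(-⅗) = 63/5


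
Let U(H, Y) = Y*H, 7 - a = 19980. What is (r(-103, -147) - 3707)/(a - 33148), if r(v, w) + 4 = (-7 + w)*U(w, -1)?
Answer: 8783/17707 ≈ 0.49602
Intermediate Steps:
a = -19973 (a = 7 - 1*19980 = 7 - 19980 = -19973)
U(H, Y) = H*Y
r(v, w) = -4 - w*(-7 + w) (r(v, w) = -4 + (-7 + w)*(w*(-1)) = -4 + (-7 + w)*(-w) = -4 - w*(-7 + w))
(r(-103, -147) - 3707)/(a - 33148) = ((-4 - 1*(-147)² + 7*(-147)) - 3707)/(-19973 - 33148) = ((-4 - 1*21609 - 1029) - 3707)/(-53121) = ((-4 - 21609 - 1029) - 3707)*(-1/53121) = (-22642 - 3707)*(-1/53121) = -26349*(-1/53121) = 8783/17707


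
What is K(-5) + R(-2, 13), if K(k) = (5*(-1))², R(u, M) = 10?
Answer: 35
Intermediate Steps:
K(k) = 25 (K(k) = (-5)² = 25)
K(-5) + R(-2, 13) = 25 + 10 = 35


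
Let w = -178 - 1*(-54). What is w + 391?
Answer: 267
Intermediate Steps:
w = -124 (w = -178 + 54 = -124)
w + 391 = -124 + 391 = 267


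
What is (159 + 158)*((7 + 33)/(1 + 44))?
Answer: 2536/9 ≈ 281.78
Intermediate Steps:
(159 + 158)*((7 + 33)/(1 + 44)) = 317*(40/45) = 317*(40*(1/45)) = 317*(8/9) = 2536/9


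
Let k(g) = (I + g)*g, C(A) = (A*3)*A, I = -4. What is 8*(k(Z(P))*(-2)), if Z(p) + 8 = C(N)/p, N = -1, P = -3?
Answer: -1872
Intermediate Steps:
C(A) = 3*A**2 (C(A) = (3*A)*A = 3*A**2)
Z(p) = -8 + 3/p (Z(p) = -8 + (3*(-1)**2)/p = -8 + (3*1)/p = -8 + 3/p)
k(g) = g*(-4 + g) (k(g) = (-4 + g)*g = g*(-4 + g))
8*(k(Z(P))*(-2)) = 8*(((-8 + 3/(-3))*(-4 + (-8 + 3/(-3))))*(-2)) = 8*(((-8 + 3*(-1/3))*(-4 + (-8 + 3*(-1/3))))*(-2)) = 8*(((-8 - 1)*(-4 + (-8 - 1)))*(-2)) = 8*(-9*(-4 - 9)*(-2)) = 8*(-9*(-13)*(-2)) = 8*(117*(-2)) = 8*(-234) = -1872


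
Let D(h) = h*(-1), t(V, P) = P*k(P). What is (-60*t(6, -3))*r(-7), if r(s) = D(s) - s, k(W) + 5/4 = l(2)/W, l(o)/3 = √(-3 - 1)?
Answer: -3150 - 5040*I ≈ -3150.0 - 5040.0*I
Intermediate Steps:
l(o) = 6*I (l(o) = 3*√(-3 - 1) = 3*√(-4) = 3*(2*I) = 6*I)
k(W) = -5/4 + 6*I/W (k(W) = -5/4 + (6*I)/W = -5/4 + 6*I/W)
t(V, P) = P*(-5/4 + 6*I/P)
D(h) = -h
r(s) = -2*s (r(s) = -s - s = -2*s)
(-60*t(6, -3))*r(-7) = (-60*(6*I - 5/4*(-3)))*(-2*(-7)) = -60*(6*I + 15/4)*14 = -60*(15/4 + 6*I)*14 = (-225 - 360*I)*14 = -3150 - 5040*I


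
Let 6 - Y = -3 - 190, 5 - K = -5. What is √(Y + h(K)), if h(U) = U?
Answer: √209 ≈ 14.457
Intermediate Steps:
K = 10 (K = 5 - 1*(-5) = 5 + 5 = 10)
Y = 199 (Y = 6 - (-3 - 190) = 6 - 1*(-193) = 6 + 193 = 199)
√(Y + h(K)) = √(199 + 10) = √209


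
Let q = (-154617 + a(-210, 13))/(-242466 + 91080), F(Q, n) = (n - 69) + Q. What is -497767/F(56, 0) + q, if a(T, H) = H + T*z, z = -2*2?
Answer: 37678476997/984009 ≈ 38291.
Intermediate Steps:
z = -4
F(Q, n) = -69 + Q + n (F(Q, n) = (-69 + n) + Q = -69 + Q + n)
a(T, H) = H - 4*T (a(T, H) = H + T*(-4) = H - 4*T)
q = 76882/75693 (q = (-154617 + (13 - 4*(-210)))/(-242466 + 91080) = (-154617 + (13 + 840))/(-151386) = (-154617 + 853)*(-1/151386) = -153764*(-1/151386) = 76882/75693 ≈ 1.0157)
-497767/F(56, 0) + q = -497767/(-69 + 56 + 0) + 76882/75693 = -497767/(-13) + 76882/75693 = -497767*(-1/13) + 76882/75693 = 497767/13 + 76882/75693 = 37678476997/984009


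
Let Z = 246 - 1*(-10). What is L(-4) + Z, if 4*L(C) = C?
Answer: 255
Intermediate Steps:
Z = 256 (Z = 246 + 10 = 256)
L(C) = C/4
L(-4) + Z = (¼)*(-4) + 256 = -1 + 256 = 255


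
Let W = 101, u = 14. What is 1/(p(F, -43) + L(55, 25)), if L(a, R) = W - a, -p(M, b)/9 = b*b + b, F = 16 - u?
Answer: -1/16208 ≈ -6.1698e-5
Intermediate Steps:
F = 2 (F = 16 - 1*14 = 16 - 14 = 2)
p(M, b) = -9*b - 9*b**2 (p(M, b) = -9*(b*b + b) = -9*(b**2 + b) = -9*(b + b**2) = -9*b - 9*b**2)
L(a, R) = 101 - a
1/(p(F, -43) + L(55, 25)) = 1/(-9*(-43)*(1 - 43) + (101 - 1*55)) = 1/(-9*(-43)*(-42) + (101 - 55)) = 1/(-16254 + 46) = 1/(-16208) = -1/16208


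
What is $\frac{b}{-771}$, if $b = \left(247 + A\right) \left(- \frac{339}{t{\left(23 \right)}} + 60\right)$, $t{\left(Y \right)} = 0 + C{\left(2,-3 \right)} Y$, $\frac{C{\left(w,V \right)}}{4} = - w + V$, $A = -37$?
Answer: $- \frac{195573}{11822} \approx -16.543$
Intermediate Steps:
$C{\left(w,V \right)} = - 4 w + 4 V$ ($C{\left(w,V \right)} = 4 \left(- w + V\right) = 4 \left(V - w\right) = - 4 w + 4 V$)
$t{\left(Y \right)} = - 20 Y$ ($t{\left(Y \right)} = 0 + \left(\left(-4\right) 2 + 4 \left(-3\right)\right) Y = 0 + \left(-8 - 12\right) Y = 0 - 20 Y = - 20 Y$)
$b = \frac{586719}{46}$ ($b = \left(247 - 37\right) \left(- \frac{339}{\left(-20\right) 23} + 60\right) = 210 \left(- \frac{339}{-460} + 60\right) = 210 \left(\left(-339\right) \left(- \frac{1}{460}\right) + 60\right) = 210 \left(\frac{339}{460} + 60\right) = 210 \cdot \frac{27939}{460} = \frac{586719}{46} \approx 12755.0$)
$\frac{b}{-771} = \frac{586719}{46 \left(-771\right)} = \frac{586719}{46} \left(- \frac{1}{771}\right) = - \frac{195573}{11822}$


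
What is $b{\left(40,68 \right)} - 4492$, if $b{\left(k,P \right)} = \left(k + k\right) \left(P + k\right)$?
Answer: $4148$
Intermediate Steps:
$b{\left(k,P \right)} = 2 k \left(P + k\right)$
$b{\left(40,68 \right)} - 4492 = 2 \cdot 40 \left(68 + 40\right) - 4492 = 2 \cdot 40 \cdot 108 - 4492 = 8640 - 4492 = 4148$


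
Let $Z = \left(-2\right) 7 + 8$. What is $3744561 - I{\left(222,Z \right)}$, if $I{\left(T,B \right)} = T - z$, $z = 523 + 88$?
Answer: $3744950$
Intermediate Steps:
$z = 611$
$Z = -6$ ($Z = -14 + 8 = -6$)
$I{\left(T,B \right)} = -611 + T$ ($I{\left(T,B \right)} = T - 611 = -611 + T$)
$3744561 - I{\left(222,Z \right)} = 3744561 - \left(-611 + 222\right) = 3744561 - -389 = 3744561 + 389 = 3744950$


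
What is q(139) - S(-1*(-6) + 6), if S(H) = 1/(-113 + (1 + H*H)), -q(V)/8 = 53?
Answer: -13569/32 ≈ -424.03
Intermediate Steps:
q(V) = -424 (q(V) = -8*53 = -424)
S(H) = 1/(-112 + H**2) (S(H) = 1/(-113 + (1 + H**2)) = 1/(-112 + H**2))
q(139) - S(-1*(-6) + 6) = -424 - 1/(-112 + (-1*(-6) + 6)**2) = -424 - 1/(-112 + (6 + 6)**2) = -424 - 1/(-112 + 12**2) = -424 - 1/(-112 + 144) = -424 - 1/32 = -13569/32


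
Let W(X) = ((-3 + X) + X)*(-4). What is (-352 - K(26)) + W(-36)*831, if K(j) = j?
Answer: 248922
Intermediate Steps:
W(X) = 12 - 8*X (W(X) = (-3 + 2*X)*(-4) = 12 - 8*X)
(-352 - K(26)) + W(-36)*831 = (-352 - 1*26) + (12 - 8*(-36))*831 = (-352 - 26) + (12 + 288)*831 = -378 + 300*831 = -378 + 249300 = 248922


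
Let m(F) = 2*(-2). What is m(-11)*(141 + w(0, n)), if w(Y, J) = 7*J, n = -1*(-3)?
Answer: -648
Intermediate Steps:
n = 3
m(F) = -4
m(-11)*(141 + w(0, n)) = -4*(141 + 7*3) = -4*(141 + 21) = -4*162 = -648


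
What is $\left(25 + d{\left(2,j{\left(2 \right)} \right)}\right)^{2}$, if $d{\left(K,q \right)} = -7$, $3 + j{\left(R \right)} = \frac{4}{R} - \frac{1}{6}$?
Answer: $324$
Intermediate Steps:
$j{\left(R \right)} = - \frac{19}{6} + \frac{4}{R}$ ($j{\left(R \right)} = -3 + \left(\frac{4}{R} - \frac{1}{6}\right) = -3 - \left(\frac{1}{6} - \frac{4}{R}\right) = - \frac{19}{6} + \frac{4}{R}$)
$\left(25 + d{\left(2,j{\left(2 \right)} \right)}\right)^{2} = \left(25 - 7\right)^{2} = 18^{2} = 324$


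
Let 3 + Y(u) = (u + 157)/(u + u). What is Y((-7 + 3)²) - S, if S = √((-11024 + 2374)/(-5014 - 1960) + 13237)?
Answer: 77/32 - 4*√10060375083/3487 ≈ -112.65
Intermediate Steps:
Y(u) = -3 + (157 + u)/(2*u) (Y(u) = -3 + (u + 157)/(u + u) = -3 + (157 + u)/((2*u)) = -3 + (157 + u)*(1/(2*u)) = -3 + (157 + u)/(2*u))
S = 4*√10060375083/3487 (S = √(-8650/(-6974) + 13237) = √(-8650*(-1/6974) + 13237) = √(4325/3487 + 13237) = √(46161744/3487) = 4*√10060375083/3487 ≈ 115.06)
Y((-7 + 3)²) - S = (157 - 5*(-7 + 3)²)/(2*((-7 + 3)²)) - 4*√10060375083/3487 = (157 - 5*(-4)²)/(2*((-4)²)) - 4*√10060375083/3487 = (½)*(157 - 5*16)/16 - 4*√10060375083/3487 = (½)*(1/16)*(157 - 80) - 4*√10060375083/3487 = (½)*(1/16)*77 - 4*√10060375083/3487 = 77/32 - 4*√10060375083/3487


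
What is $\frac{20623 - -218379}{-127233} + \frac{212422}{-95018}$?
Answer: $- \frac{3552612883}{863530371} \approx -4.1141$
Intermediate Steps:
$\frac{20623 - -218379}{-127233} + \frac{212422}{-95018} = \left(20623 + 218379\right) \left(- \frac{1}{127233}\right) + 212422 \left(- \frac{1}{95018}\right) = 239002 \left(- \frac{1}{127233}\right) - \frac{15173}{6787} = - \frac{239002}{127233} - \frac{15173}{6787} = - \frac{3552612883}{863530371}$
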